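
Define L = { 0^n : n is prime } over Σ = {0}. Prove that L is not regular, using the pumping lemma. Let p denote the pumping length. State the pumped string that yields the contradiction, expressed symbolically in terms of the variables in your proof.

Assume L is regular; let p be its pumping constant.
Let q be a prime with q ≥ p+2 (infinitely many primes exist), and take w = 0^q ∈ L with |w| = q ≥ p.
By the pumping lemma, w = xyz with |xy| ≤ p and y is nonempty.
Then y = 0^k for some k with 1 ≤ k ≤ p.
Since 1 ≤ k ≤ p, |xz| = q-k. Pump with i = q+1: |xy^{q+1}z| = (q-k)+(q+1)k = q+qk = q(1+k), which is composite (both factors ≥ 2). So xy^{q+1}z = 0^{q(1+k)} ∉ L.
This is a contradiction; hence L is not regular.

0^{q(1+k)}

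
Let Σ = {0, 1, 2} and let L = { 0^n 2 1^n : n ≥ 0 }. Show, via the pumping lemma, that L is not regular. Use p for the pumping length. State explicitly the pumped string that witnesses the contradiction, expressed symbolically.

Assume L is regular. Let p be the pumping length given by the pumping lemma.
Take w = 0^p 2 1^p ∈ L with |w| = 2p+1 ≥ p.
Write w = xyz as guaranteed by the lemma, with |xy| ≤ p and y is nonempty.
The first p characters of w are 0's, so xy (and hence y) consists only of 0's. Write y = 0^k, 1 ≤ k ≤ p.
Pump with i = 2: xy^2z = 0^{p+k} 2 1^p, which would require p+k = p. But k ≥ 1, so xy^2z ∉ L.
This contradicts the pumping lemma, so L is not regular.

0^{p+k} 2 1^p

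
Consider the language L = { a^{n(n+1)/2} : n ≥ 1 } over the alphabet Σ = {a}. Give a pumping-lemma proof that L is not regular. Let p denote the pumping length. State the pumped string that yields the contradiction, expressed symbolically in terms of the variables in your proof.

a^{p(p+1)/2+k}

Assume L is regular. Let p be the pumping length given by the pumping lemma.
Take w = a^{p(p+1)/2} ∈ L with |w| = p(p+1)/2 ≥ p.
The pumping lemma gives a decomposition w = xyz where |xy| ≤ p and |y| ≥ 1.
Then y = a^k for some k with 1 ≤ k ≤ p.
Pump with i = 2: xy^2z = a^{p(p+1)/2+k}. Since 1 ≤ k ≤ p, p(p+1)/2 < p(p+1)/2+k ≤ p(p+1)/2+p < (p+1)(p+2)/2, so p(p+1)/2+k is strictly between consecutive triangular numbers. So xy^2z ∉ L.
This is a contradiction; hence L is not regular.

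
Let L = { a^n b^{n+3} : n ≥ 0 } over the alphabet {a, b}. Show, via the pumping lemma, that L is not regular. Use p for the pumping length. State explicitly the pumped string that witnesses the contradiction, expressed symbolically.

a^{p+k} b^{p+3}

Suppose for contradiction that L is regular, and let p be the pumping length.
Let w = a^p b^{p+3} ∈ L; note |w| = 2p+3 ≥ p.
Write w = xyz as guaranteed by the lemma, with |xy| ≤ p and |y| > 0.
Since the first p symbols of w are all a's and |xy| ≤ p, y lies entirely in the leading a-block: y = a^k for some k with 1 ≤ k ≤ p.
Pump with i = 2: xy^2z = a^{p+k} b^{p+3}. For this to lie in L we would need p+3 = (p+k)+3, which forces k = 0. But k ≥ 1, so xy^2z ∉ L.
Contradiction. Therefore L is not regular.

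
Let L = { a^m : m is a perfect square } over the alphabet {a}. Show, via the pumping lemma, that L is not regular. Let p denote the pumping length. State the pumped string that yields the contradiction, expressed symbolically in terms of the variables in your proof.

a^{p²+k}

Assume L is regular; let p be its pumping constant.
Take w = a^{p²} ∈ L with |w| = p² ≥ p.
The pumping lemma gives a decomposition w = xyz where |xy| ≤ p and |y| ≥ 1.
Then y = a^k for some k with 1 ≤ k ≤ p.
Pump with i = 2: xy^2z = a^{p²+k}. Since 1 ≤ k ≤ p, p² < p²+k ≤ p²+p < (p+1)², so p²+k lies strictly between consecutive squares and is not a perfect square. So xy^2z ∉ L.
Contradiction. Therefore L is not regular.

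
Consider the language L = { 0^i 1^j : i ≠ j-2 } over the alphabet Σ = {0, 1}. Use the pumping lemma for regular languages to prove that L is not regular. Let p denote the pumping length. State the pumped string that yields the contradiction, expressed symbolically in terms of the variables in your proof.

Suppose for contradiction that L is regular, and let p be the pumping length.
Choose w = 0^p 1^{p+p!+2}. Since p ≠ (p+p!+2)-2 = p+p!, w ∈ L; and |w| ≥ p.
The pumping lemma gives a decomposition w = xyz where |xy| ≤ p and y is nonempty.
The first p characters of w are 0's, so xy (and hence y) consists only of 0's. Write y = 0^k, 1 ≤ k ≤ p.
Since 1 ≤ k ≤ p, k divides p!; set t = 1 + p!/k. Then xy^t z has p + (p!/k)·k = p + p! copies of 0. Now the 0-count is p+p! and (1-count)-2 = (p+p!+2)-2 = p+p!, so i ≠ j-2 fails. So xy^t z = 0^{p+p!} 1^{p+p!+2} ∉ L.
This contradicts the pumping lemma, so L is not regular.

0^{p+p!} 1^{p+p!+2}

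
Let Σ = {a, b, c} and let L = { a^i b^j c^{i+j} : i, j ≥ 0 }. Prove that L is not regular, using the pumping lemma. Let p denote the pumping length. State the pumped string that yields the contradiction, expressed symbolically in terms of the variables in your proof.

a^{p+k} b^p c^{2p}

Toward a contradiction, assume L is regular with pumping length p.
Take w = a^p b^p c^{2p} ∈ L (with i=j=p, i+j=2p), |w| = 4p ≥ p.
Write w = xyz as guaranteed by the lemma, with |xy| ≤ p and |y| > 0.
The first p characters of w are a's, so xy (and hence y) consists only of a's. Write y = a^k, 1 ≤ k ≤ p.
Consider xy^2z = a^{p+k} b^p c^{2p}. Now the a- and b-counts sum to 2p+k, but the c-count is 2p ≠ 2p+k. So xy^2z ∉ L.
This is a contradiction; hence L is not regular.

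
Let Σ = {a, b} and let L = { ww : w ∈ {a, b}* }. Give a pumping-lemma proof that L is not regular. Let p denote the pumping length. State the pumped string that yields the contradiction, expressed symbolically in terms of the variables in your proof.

Assume L is regular. Let p be the pumping length given by the pumping lemma.
Take w = a^p b^p a^p b^p = uu where u = a^pb^p; then w ∈ L and |w| = 4p ≥ p.
By the pumping lemma, w = xyz with |xy| ≤ p and |y| ≥ 1.
Because |xy| ≤ p and w begins with p copies of a, we have y = a^k with 1 ≤ k ≤ p.
Pump with i = 2: xy^2z = a^{p+k} b^p a^p b^p, of length 4p+k. Suppose this equals vv. The string starts with a and ends with b, so v does too; thus the boundary between the two copies of v is a b→a transition. There is exactly one such transition, at position 2p+k, so |v| = 2p+k and |vv| = 4p+2k ≠ 4p+k since k ≥ 1. So xy^2z ∉ L.
This contradicts the pumping lemma, so L is not regular.

a^{p+k} b^p a^p b^p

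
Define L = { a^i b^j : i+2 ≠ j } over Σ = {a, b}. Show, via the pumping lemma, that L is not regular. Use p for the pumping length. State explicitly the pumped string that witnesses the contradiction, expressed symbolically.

a^{p+p!} b^{p+p!+2}

Assume L is regular; let p be its pumping constant.
Choose w = a^p b^{p+p!+2}. Since p ≠ (p+p!+2)-2 = p+p!, w ∈ L; and |w| ≥ p.
By the pumping lemma, w = xyz with |xy| ≤ p and |y| > 0.
Because |xy| ≤ p and w begins with p copies of a, we have y = a^k with 1 ≤ k ≤ p.
Since 1 ≤ k ≤ p, k divides p!; set t = 1 + p!/k. Then xy^t z has p + (p!/k)·k = p + p! copies of a. Now the a-count is p+p! and (b-count)-2 = (p+p!+2)-2 = p+p!, so i+2 ≠ j fails. So xy^t z = a^{p+p!} b^{p+p!+2} ∉ L.
This is a contradiction; hence L is not regular.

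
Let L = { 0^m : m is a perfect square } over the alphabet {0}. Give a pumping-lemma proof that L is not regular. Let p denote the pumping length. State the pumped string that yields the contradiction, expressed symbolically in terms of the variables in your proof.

Toward a contradiction, assume L is regular with pumping length p.
Take w = 0^{p²} ∈ L with |w| = p² ≥ p.
The pumping lemma gives a decomposition w = xyz where |xy| ≤ p and y is nonempty.
Then y = 0^k for some k with 1 ≤ k ≤ p.
Pump with i = 2: xy^2z = 0^{p²+k}. Since 1 ≤ k ≤ p, p² < p²+k ≤ p²+p < (p+1)², so p²+k lies strictly between consecutive squares and is not a perfect square. So xy^2z ∉ L.
This contradicts the pumping lemma, so L is not regular.

0^{p²+k}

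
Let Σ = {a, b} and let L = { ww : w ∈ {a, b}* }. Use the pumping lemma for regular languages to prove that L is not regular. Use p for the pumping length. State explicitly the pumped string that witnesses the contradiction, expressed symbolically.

a^{p+k} b^p a^p b^p

Suppose for contradiction that L is regular, and let p be the pumping length.
Take w = a^p b^p a^p b^p = uu where u = a^pb^p; then w ∈ L and |w| = 4p ≥ p.
Write w = xyz as guaranteed by the lemma, with |xy| ≤ p and y is nonempty.
The first p characters of w are a's, so xy (and hence y) consists only of a's. Write y = a^k, 1 ≤ k ≤ p.
Pump with i = 2: xy^2z = a^{p+k} b^p a^p b^p, of length 4p+k. Suppose this equals vv. The string starts with a and ends with b, so v does too; thus the boundary between the two copies of v is a b→a transition. There is exactly one such transition, at position 2p+k, so |v| = 2p+k and |vv| = 4p+2k ≠ 4p+k since k ≥ 1. So xy^2z ∉ L.
This is a contradiction; hence L is not regular.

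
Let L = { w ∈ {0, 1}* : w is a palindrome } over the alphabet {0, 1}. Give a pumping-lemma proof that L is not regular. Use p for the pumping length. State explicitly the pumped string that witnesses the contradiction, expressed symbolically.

0^{p+k} 1 0^p

Toward a contradiction, assume L is regular with pumping length p.
Take w = 0^p 1 0^p, a palindrome of length 2p+1 ≥ p.
By the pumping lemma, w = xyz with |xy| ≤ p and |y| ≥ 1.
The first p characters of w are 0's, so xy (and hence y) consists only of 0's. Write y = 0^k, 1 ≤ k ≤ p.
Pump with i = 2: xy^2z = 0^{p+k} 1 0^p. Its reverse is 0^p 1 0^{p+k}, which differs from xy^2z since k ≥ 1. So xy^2z is not a palindrome and xy^2z ∉ L.
This contradicts the pumping lemma, so L is not regular.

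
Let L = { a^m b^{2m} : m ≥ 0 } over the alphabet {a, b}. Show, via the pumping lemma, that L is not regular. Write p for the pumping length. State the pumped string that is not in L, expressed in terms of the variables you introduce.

Toward a contradiction, assume L is regular with pumping length p.
Let w = a^p b^{2p} ∈ L; note |w| = 3p ≥ p.
The pumping lemma gives a decomposition w = xyz where |xy| ≤ p and |y| > 0.
Because |xy| ≤ p and w begins with p copies of a, we have y = a^k with 1 ≤ k ≤ p.
Pump with i = 2: xy^2z = a^{p+k} b^{2p}. For this to lie in L we would need 2p = 2(p+k), which forces k = 0. But k ≥ 1, so xy^2z ∉ L.
This contradicts the pumping lemma, so L is not regular.

a^{p+k} b^{2p}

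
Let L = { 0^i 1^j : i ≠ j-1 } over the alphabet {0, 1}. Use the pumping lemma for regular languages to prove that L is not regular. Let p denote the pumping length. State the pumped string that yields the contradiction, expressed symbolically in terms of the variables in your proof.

0^{p+p!} 1^{p+p!+1}

Suppose for contradiction that L is regular, and let p be the pumping length.
Choose w = 0^p 1^{p+p!+1}. Since p ≠ (p+p!+1)-1 = p+p!, w ∈ L; and |w| ≥ p.
By the pumping lemma, w = xyz with |xy| ≤ p and |y| ≥ 1.
Since the first p symbols of w are all 0's and |xy| ≤ p, y lies entirely in the leading 0-block: y = 0^k for some k with 1 ≤ k ≤ p.
Since 1 ≤ k ≤ p, k divides p!; set t = 1 + p!/k. Then xy^t z has p + (p!/k)·k = p + p! copies of 0. Now the 0-count is p+p! and (1-count)-1 = (p+p!+1)-1 = p+p!, so i ≠ j-1 fails. So xy^t z = 0^{p+p!} 1^{p+p!+1} ∉ L.
This is a contradiction; hence L is not regular.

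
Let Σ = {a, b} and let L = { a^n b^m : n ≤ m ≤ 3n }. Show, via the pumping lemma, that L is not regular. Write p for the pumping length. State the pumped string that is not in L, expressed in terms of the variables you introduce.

a^{p+k} b^p

Suppose for contradiction that L is regular, and let p be the pumping length.
Take w = a^p b^p ∈ L (since p ≤ p ≤ 3p), with |w| = 2p ≥ p.
The pumping lemma gives a decomposition w = xyz where |xy| ≤ p and y is nonempty.
Since the first p symbols of w are all a's and |xy| ≤ p, y lies entirely in the leading a-block: y = a^k for some k with 1 ≤ k ≤ p.
Pump with i = 2: xy^2z = a^{p+k} b^p. Now n = p+k > p = m, so the condition n ≤ m fails. Thus xy^2z ∉ L.
Contradiction. Therefore L is not regular.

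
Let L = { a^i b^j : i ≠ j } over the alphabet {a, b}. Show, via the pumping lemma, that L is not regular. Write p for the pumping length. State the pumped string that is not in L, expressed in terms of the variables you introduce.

a^{p+p!} b^{p+p!}

Suppose for contradiction that L is regular, and let p be the pumping length.
Choose w = a^p b^{p+p!}. Since p ≠ p+p!, w ∈ L; and |w| ≥ p.
By the pumping lemma, w = xyz with |xy| ≤ p and y is nonempty.
Because |xy| ≤ p and w begins with p copies of a, we have y = a^k with 1 ≤ k ≤ p.
Since 1 ≤ k ≤ p, k divides p!; set t = 1 + p!/k. Then xy^t z has p + (p!/k)·k = p + p! copies of a. Now the a-count equals the b-count, so i ≠ j fails. So xy^t z = a^{p+p!} b^{p+p!} ∉ L.
This is a contradiction; hence L is not regular.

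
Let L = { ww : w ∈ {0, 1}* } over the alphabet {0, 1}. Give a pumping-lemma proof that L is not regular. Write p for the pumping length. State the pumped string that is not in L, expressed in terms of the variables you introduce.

0^{p+k} 1^p 0^p 1^p

Assume L is regular; let p be its pumping constant.
Take w = 0^p 1^p 0^p 1^p = uu where u = 0^p1^p; then w ∈ L and |w| = 4p ≥ p.
By the pumping lemma, w = xyz with |xy| ≤ p and y is nonempty.
Because |xy| ≤ p and w begins with p copies of 0, we have y = 0^k with 1 ≤ k ≤ p.
Pump with i = 2: xy^2z = 0^{p+k} 1^p 0^p 1^p, of length 4p+k. Suppose this equals vv. The string starts with 0 and ends with 1, so v does too; thus the boundary between the two copies of v is a 1→0 transition. There is exactly one such transition, at position 2p+k, so |v| = 2p+k and |vv| = 4p+2k ≠ 4p+k since k ≥ 1. So xy^2z ∉ L.
Contradiction. Therefore L is not regular.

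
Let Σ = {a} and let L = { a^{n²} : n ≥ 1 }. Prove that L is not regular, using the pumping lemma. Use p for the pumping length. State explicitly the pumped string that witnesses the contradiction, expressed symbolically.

Suppose for contradiction that L is regular, and let p be the pumping length.
Take w = a^{p²} ∈ L with |w| = p² ≥ p.
Write w = xyz as guaranteed by the lemma, with |xy| ≤ p and |y| ≥ 1.
Then y = a^k for some k with 1 ≤ k ≤ p.
Pump with i = 2: xy^2z = a^{p²+k}. Since 1 ≤ k ≤ p, p² < p²+k ≤ p²+p < (p+1)², so p²+k lies strictly between consecutive squares and is not a perfect square. So xy^2z ∉ L.
This is a contradiction; hence L is not regular.

a^{p²+k}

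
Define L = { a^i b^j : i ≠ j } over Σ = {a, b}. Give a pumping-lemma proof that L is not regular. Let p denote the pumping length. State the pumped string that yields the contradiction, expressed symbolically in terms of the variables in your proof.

a^{p+p!} b^{p+p!}

Suppose for contradiction that L is regular, and let p be the pumping length.
Choose w = a^p b^{p+p!}. Since p ≠ p+p!, w ∈ L; and |w| ≥ p.
By the pumping lemma, w = xyz with |xy| ≤ p and |y| > 0.
Because |xy| ≤ p and w begins with p copies of a, we have y = a^k with 1 ≤ k ≤ p.
Since 1 ≤ k ≤ p, k divides p!; set t = 1 + p!/k. Then xy^t z has p + (p!/k)·k = p + p! copies of a. Now the a-count equals the b-count, so i ≠ j fails. So xy^t z = a^{p+p!} b^{p+p!} ∉ L.
Contradiction. Therefore L is not regular.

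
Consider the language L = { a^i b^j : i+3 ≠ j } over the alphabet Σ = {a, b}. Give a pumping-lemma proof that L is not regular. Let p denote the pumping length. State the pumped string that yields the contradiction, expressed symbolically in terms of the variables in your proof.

Assume L is regular. Let p be the pumping length given by the pumping lemma.
Choose w = a^p b^{p+p!+3}. Since p ≠ (p+p!+3)-3 = p+p!, w ∈ L; and |w| ≥ p.
By the pumping lemma, w = xyz with |xy| ≤ p and |y| > 0.
Because |xy| ≤ p and w begins with p copies of a, we have y = a^k with 1 ≤ k ≤ p.
Since 1 ≤ k ≤ p, k divides p!; set t = 1 + p!/k. Then xy^t z has p + (p!/k)·k = p + p! copies of a. Now the a-count is p+p! and (b-count)-3 = (p+p!+3)-3 = p+p!, so i+3 ≠ j fails. So xy^t z = a^{p+p!} b^{p+p!+3} ∉ L.
Contradiction. Therefore L is not regular.

a^{p+p!} b^{p+p!+3}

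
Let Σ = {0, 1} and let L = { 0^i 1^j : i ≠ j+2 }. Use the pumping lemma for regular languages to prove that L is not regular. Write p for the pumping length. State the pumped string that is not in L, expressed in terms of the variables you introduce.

Assume L is regular; let p be its pumping constant.
Choose w = 0^p 1^{p+p!-2}. Since p ≠ (p+p!-2)+2 = p+p!, w ∈ L; and |w| ≥ p.
By the pumping lemma, w = xyz with |xy| ≤ p and |y| ≥ 1.
The first p characters of w are 0's, so xy (and hence y) consists only of 0's. Write y = 0^k, 1 ≤ k ≤ p.
Since 1 ≤ k ≤ p, k divides p!; set t = 1 + p!/k. Then xy^t z has p + (p!/k)·k = p + p! copies of 0. Now the 0-count is p+p! and (1-count)+2 = (p+p!-2)+2 = p+p!, so i ≠ j+2 fails. So xy^t z = 0^{p+p!} 1^{p+p!-2} ∉ L.
This is a contradiction; hence L is not regular.

0^{p+p!} 1^{p+p!-2}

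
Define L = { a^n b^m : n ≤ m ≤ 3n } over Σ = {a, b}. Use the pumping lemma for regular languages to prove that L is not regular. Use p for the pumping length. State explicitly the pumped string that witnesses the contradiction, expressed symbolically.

a^{p+k} b^p

Assume L is regular. Let p be the pumping length given by the pumping lemma.
Take w = a^p b^p ∈ L (since p ≤ p ≤ 3p), with |w| = 2p ≥ p.
By the pumping lemma, w = xyz with |xy| ≤ p and |y| > 0.
Since the first p symbols of w are all a's and |xy| ≤ p, y lies entirely in the leading a-block: y = a^k for some k with 1 ≤ k ≤ p.
Pump with i = 2: xy^2z = a^{p+k} b^p. Now n = p+k > p = m, so the condition n ≤ m fails. Thus xy^2z ∉ L.
Contradiction. Therefore L is not regular.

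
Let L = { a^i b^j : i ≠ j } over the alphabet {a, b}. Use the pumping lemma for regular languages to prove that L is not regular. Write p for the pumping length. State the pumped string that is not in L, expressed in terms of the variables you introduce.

Assume L is regular. Let p be the pumping length given by the pumping lemma.
Choose w = a^p b^{p+p!}. Since p ≠ p+p!, w ∈ L; and |w| ≥ p.
Write w = xyz as guaranteed by the lemma, with |xy| ≤ p and |y| ≥ 1.
The first p characters of w are a's, so xy (and hence y) consists only of a's. Write y = a^k, 1 ≤ k ≤ p.
Since 1 ≤ k ≤ p, k divides p!; set t = 1 + p!/k. Then xy^t z has p + (p!/k)·k = p + p! copies of a. Now the a-count equals the b-count, so i ≠ j fails. So xy^t z = a^{p+p!} b^{p+p!} ∉ L.
Contradiction. Therefore L is not regular.

a^{p+p!} b^{p+p!}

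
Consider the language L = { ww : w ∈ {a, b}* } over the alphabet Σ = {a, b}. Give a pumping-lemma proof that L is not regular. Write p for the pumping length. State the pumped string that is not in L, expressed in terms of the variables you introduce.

a^{p+k} b^p a^p b^p

Suppose for contradiction that L is regular, and let p be the pumping length.
Take w = a^p b^p a^p b^p = uu where u = a^pb^p; then w ∈ L and |w| = 4p ≥ p.
Write w = xyz as guaranteed by the lemma, with |xy| ≤ p and |y| ≥ 1.
The first p characters of w are a's, so xy (and hence y) consists only of a's. Write y = a^k, 1 ≤ k ≤ p.
Pump with i = 2: xy^2z = a^{p+k} b^p a^p b^p, of length 4p+k. Suppose this equals vv. The string starts with a and ends with b, so v does too; thus the boundary between the two copies of v is a b→a transition. There is exactly one such transition, at position 2p+k, so |v| = 2p+k and |vv| = 4p+2k ≠ 4p+k since k ≥ 1. So xy^2z ∉ L.
Contradiction. Therefore L is not regular.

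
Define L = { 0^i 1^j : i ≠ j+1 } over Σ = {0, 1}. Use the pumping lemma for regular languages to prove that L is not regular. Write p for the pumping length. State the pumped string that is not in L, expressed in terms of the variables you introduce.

0^{p+p!} 1^{p+p!-1}

Assume L is regular. Let p be the pumping length given by the pumping lemma.
Choose w = 0^p 1^{p+p!-1}. Since p ≠ (p+p!-1)+1 = p+p!, w ∈ L; and |w| ≥ p.
By the pumping lemma, w = xyz with |xy| ≤ p and y is nonempty.
Since the first p symbols of w are all 0's and |xy| ≤ p, y lies entirely in the leading 0-block: y = 0^k for some k with 1 ≤ k ≤ p.
Since 1 ≤ k ≤ p, k divides p!; set t = 1 + p!/k. Then xy^t z has p + (p!/k)·k = p + p! copies of 0. Now the 0-count is p+p! and (1-count)+1 = (p+p!-1)+1 = p+p!, so i ≠ j+1 fails. So xy^t z = 0^{p+p!} 1^{p+p!-1} ∉ L.
This is a contradiction; hence L is not regular.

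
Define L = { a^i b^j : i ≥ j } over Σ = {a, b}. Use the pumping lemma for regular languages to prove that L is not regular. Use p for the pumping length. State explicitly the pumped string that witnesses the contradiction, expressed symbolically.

a^{p-k} b^p

Assume L is regular; let p be its pumping constant.
Choose w = a^p b^p ∈ L, with |w| = 2p ≥ p.
The pumping lemma gives a decomposition w = xyz where |xy| ≤ p and |y| > 0.
Because |xy| ≤ p and w begins with p copies of a, we have y = a^k with 1 ≤ k ≤ p.
Consider xy^0z = xz = a^{p-k} b^p. Since k ≥ 1, the a-count p-k is less than p, so i ≥ j fails; thus xz ∉ L.
This is a contradiction; hence L is not regular.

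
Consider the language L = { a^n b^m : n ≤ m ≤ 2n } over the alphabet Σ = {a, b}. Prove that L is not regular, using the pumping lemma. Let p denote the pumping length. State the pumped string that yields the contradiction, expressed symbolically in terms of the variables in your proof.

Assume L is regular. Let p be the pumping length given by the pumping lemma.
Take w = a^p b^p ∈ L (since p ≤ p ≤ 2p), with |w| = 2p ≥ p.
By the pumping lemma, w = xyz with |xy| ≤ p and |y| > 0.
Since the first p symbols of w are all a's and |xy| ≤ p, y lies entirely in the leading a-block: y = a^k for some k with 1 ≤ k ≤ p.
Pump with i = 2: xy^2z = a^{p+k} b^p. Now n = p+k > p = m, so the condition n ≤ m fails. Thus xy^2z ∉ L.
This is a contradiction; hence L is not regular.

a^{p+k} b^p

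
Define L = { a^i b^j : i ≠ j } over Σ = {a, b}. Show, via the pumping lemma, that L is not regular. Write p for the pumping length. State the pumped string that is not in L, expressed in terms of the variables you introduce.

a^{p+p!} b^{p+p!}

Toward a contradiction, assume L is regular with pumping length p.
Choose w = a^p b^{p+p!}. Since p ≠ p+p!, w ∈ L; and |w| ≥ p.
By the pumping lemma, w = xyz with |xy| ≤ p and |y| > 0.
The first p characters of w are a's, so xy (and hence y) consists only of a's. Write y = a^k, 1 ≤ k ≤ p.
Since 1 ≤ k ≤ p, k divides p!; set t = 1 + p!/k. Then xy^t z has p + (p!/k)·k = p + p! copies of a. Now the a-count equals the b-count, so i ≠ j fails. So xy^t z = a^{p+p!} b^{p+p!} ∉ L.
This contradicts the pumping lemma, so L is not regular.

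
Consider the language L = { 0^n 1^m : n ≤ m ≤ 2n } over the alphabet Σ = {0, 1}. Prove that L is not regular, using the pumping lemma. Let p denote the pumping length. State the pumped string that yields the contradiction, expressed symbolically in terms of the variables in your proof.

Suppose for contradiction that L is regular, and let p be the pumping length.
Take w = 0^p 1^p ∈ L (since p ≤ p ≤ 2p), with |w| = 2p ≥ p.
The pumping lemma gives a decomposition w = xyz where |xy| ≤ p and |y| > 0.
The first p characters of w are 0's, so xy (and hence y) consists only of 0's. Write y = 0^k, 1 ≤ k ≤ p.
Pump with i = 2: xy^2z = 0^{p+k} 1^p. Now n = p+k > p = m, so the condition n ≤ m fails. Thus xy^2z ∉ L.
Contradiction. Therefore L is not regular.

0^{p+k} 1^p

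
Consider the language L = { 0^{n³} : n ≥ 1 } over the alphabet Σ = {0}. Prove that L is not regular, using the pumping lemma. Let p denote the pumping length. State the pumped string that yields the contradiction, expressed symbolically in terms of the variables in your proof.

0^{p³+k}

Assume L is regular; let p be its pumping constant.
Take w = 0^{p³} ∈ L with |w| = p³ ≥ p.
The pumping lemma gives a decomposition w = xyz where |xy| ≤ p and |y| ≥ 1.
Then y = 0^k for some k with 1 ≤ k ≤ p.
Pump with i = 2: xy^2z = 0^{p³+k}. Since 1 ≤ k ≤ p, p³ < p³+k ≤ p³+p < p³+3p²+3p+1 = (p+1)³, so p³+k is not a perfect cube. So xy^2z ∉ L.
This contradicts the pumping lemma, so L is not regular.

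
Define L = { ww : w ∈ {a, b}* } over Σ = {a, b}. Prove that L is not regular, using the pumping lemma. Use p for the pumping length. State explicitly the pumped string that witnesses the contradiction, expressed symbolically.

a^{p+k} b^p a^p b^p

Assume L is regular; let p be its pumping constant.
Take w = a^p b^p a^p b^p = uu where u = a^pb^p; then w ∈ L and |w| = 4p ≥ p.
By the pumping lemma, w = xyz with |xy| ≤ p and y is nonempty.
Because |xy| ≤ p and w begins with p copies of a, we have y = a^k with 1 ≤ k ≤ p.
Pump with i = 2: xy^2z = a^{p+k} b^p a^p b^p, of length 4p+k. Suppose this equals vv. The string starts with a and ends with b, so v does too; thus the boundary between the two copies of v is a b→a transition. There is exactly one such transition, at position 2p+k, so |v| = 2p+k and |vv| = 4p+2k ≠ 4p+k since k ≥ 1. So xy^2z ∉ L.
Contradiction. Therefore L is not regular.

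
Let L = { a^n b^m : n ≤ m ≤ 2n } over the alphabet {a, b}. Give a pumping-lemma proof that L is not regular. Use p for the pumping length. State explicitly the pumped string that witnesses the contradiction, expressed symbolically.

a^{p+k} b^p

Toward a contradiction, assume L is regular with pumping length p.
Take w = a^p b^p ∈ L (since p ≤ p ≤ 2p), with |w| = 2p ≥ p.
By the pumping lemma, w = xyz with |xy| ≤ p and |y| > 0.
Because |xy| ≤ p and w begins with p copies of a, we have y = a^k with 1 ≤ k ≤ p.
Pump with i = 2: xy^2z = a^{p+k} b^p. Now n = p+k > p = m, so the condition n ≤ m fails. Thus xy^2z ∉ L.
This is a contradiction; hence L is not regular.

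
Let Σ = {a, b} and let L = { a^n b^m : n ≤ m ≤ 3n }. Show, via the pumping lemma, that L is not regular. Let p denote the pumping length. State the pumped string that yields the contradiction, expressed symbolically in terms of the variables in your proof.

a^{p+k} b^p

Assume L is regular. Let p be the pumping length given by the pumping lemma.
Take w = a^p b^p ∈ L (since p ≤ p ≤ 3p), with |w| = 2p ≥ p.
Write w = xyz as guaranteed by the lemma, with |xy| ≤ p and y is nonempty.
The first p characters of w are a's, so xy (and hence y) consists only of a's. Write y = a^k, 1 ≤ k ≤ p.
Pump with i = 2: xy^2z = a^{p+k} b^p. Now n = p+k > p = m, so the condition n ≤ m fails. Thus xy^2z ∉ L.
This is a contradiction; hence L is not regular.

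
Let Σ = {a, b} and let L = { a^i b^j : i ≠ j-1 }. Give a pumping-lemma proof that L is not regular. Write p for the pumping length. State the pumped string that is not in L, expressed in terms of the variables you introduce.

Assume L is regular. Let p be the pumping length given by the pumping lemma.
Choose w = a^p b^{p+p!+1}. Since p ≠ (p+p!+1)-1 = p+p!, w ∈ L; and |w| ≥ p.
By the pumping lemma, w = xyz with |xy| ≤ p and |y| > 0.
Since the first p symbols of w are all a's and |xy| ≤ p, y lies entirely in the leading a-block: y = a^k for some k with 1 ≤ k ≤ p.
Since 1 ≤ k ≤ p, k divides p!; set t = 1 + p!/k. Then xy^t z has p + (p!/k)·k = p + p! copies of a. Now the a-count is p+p! and (b-count)-1 = (p+p!+1)-1 = p+p!, so i ≠ j-1 fails. So xy^t z = a^{p+p!} b^{p+p!+1} ∉ L.
Contradiction. Therefore L is not regular.

a^{p+p!} b^{p+p!+1}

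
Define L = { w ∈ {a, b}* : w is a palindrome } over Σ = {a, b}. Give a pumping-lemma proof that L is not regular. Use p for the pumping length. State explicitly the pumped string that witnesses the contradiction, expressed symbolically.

Assume L is regular; let p be its pumping constant.
Take w = a^p b a^p, a palindrome of length 2p+1 ≥ p.
By the pumping lemma, w = xyz with |xy| ≤ p and |y| ≥ 1.
The first p characters of w are a's, so xy (and hence y) consists only of a's. Write y = a^k, 1 ≤ k ≤ p.
Pump with i = 2: xy^2z = a^{p+k} b a^p. Its reverse is a^p b a^{p+k}, which differs from xy^2z since k ≥ 1. So xy^2z is not a palindrome and xy^2z ∉ L.
This is a contradiction; hence L is not regular.

a^{p+k} b a^p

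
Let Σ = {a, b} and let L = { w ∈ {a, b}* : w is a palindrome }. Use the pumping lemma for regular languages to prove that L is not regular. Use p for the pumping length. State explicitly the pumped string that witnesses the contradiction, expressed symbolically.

a^{p+k} b a^p

Toward a contradiction, assume L is regular with pumping length p.
Take w = a^p b a^p, a palindrome of length 2p+1 ≥ p.
By the pumping lemma, w = xyz with |xy| ≤ p and |y| ≥ 1.
Since the first p symbols of w are all a's and |xy| ≤ p, y lies entirely in the leading a-block: y = a^k for some k with 1 ≤ k ≤ p.
Pump with i = 2: xy^2z = a^{p+k} b a^p. Its reverse is a^p b a^{p+k}, which differs from xy^2z since k ≥ 1. So xy^2z is not a palindrome and xy^2z ∉ L.
This is a contradiction; hence L is not regular.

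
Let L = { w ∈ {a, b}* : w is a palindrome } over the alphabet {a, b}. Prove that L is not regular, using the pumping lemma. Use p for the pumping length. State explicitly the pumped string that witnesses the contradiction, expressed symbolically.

a^{p+k} b a^p

Assume L is regular. Let p be the pumping length given by the pumping lemma.
Take w = a^p b a^p, a palindrome of length 2p+1 ≥ p.
By the pumping lemma, w = xyz with |xy| ≤ p and |y| > 0.
Since the first p symbols of w are all a's and |xy| ≤ p, y lies entirely in the leading a-block: y = a^k for some k with 1 ≤ k ≤ p.
Pump with i = 2: xy^2z = a^{p+k} b a^p. Its reverse is a^p b a^{p+k}, which differs from xy^2z since k ≥ 1. So xy^2z is not a palindrome and xy^2z ∉ L.
Contradiction. Therefore L is not regular.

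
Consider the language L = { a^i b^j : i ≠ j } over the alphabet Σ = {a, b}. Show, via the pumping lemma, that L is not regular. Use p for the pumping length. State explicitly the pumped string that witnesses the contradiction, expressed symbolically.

a^{p+p!} b^{p+p!}

Assume L is regular. Let p be the pumping length given by the pumping lemma.
Choose w = a^p b^{p+p!}. Since p ≠ p+p!, w ∈ L; and |w| ≥ p.
Write w = xyz as guaranteed by the lemma, with |xy| ≤ p and |y| ≥ 1.
The first p characters of w are a's, so xy (and hence y) consists only of a's. Write y = a^k, 1 ≤ k ≤ p.
Since 1 ≤ k ≤ p, k divides p!; set t = 1 + p!/k. Then xy^t z has p + (p!/k)·k = p + p! copies of a. Now the a-count equals the b-count, so i ≠ j fails. So xy^t z = a^{p+p!} b^{p+p!} ∉ L.
This contradicts the pumping lemma, so L is not regular.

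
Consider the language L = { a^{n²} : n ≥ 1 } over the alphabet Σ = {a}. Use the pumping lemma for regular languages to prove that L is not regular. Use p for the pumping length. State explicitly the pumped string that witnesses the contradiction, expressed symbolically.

a^{p²+k}

Assume L is regular. Let p be the pumping length given by the pumping lemma.
Take w = a^{p²} ∈ L with |w| = p² ≥ p.
By the pumping lemma, w = xyz with |xy| ≤ p and |y| > 0.
Then y = a^k for some k with 1 ≤ k ≤ p.
Pump with i = 2: xy^2z = a^{p²+k}. Since 1 ≤ k ≤ p, p² < p²+k ≤ p²+p < (p+1)², so p²+k lies strictly between consecutive squares and is not a perfect square. So xy^2z ∉ L.
This is a contradiction; hence L is not regular.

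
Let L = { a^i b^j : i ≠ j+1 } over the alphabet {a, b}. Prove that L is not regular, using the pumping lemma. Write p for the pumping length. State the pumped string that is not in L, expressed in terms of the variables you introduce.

a^{p+p!} b^{p+p!-1}

Assume L is regular. Let p be the pumping length given by the pumping lemma.
Choose w = a^p b^{p+p!-1}. Since p ≠ (p+p!-1)+1 = p+p!, w ∈ L; and |w| ≥ p.
Write w = xyz as guaranteed by the lemma, with |xy| ≤ p and |y| > 0.
Since the first p symbols of w are all a's and |xy| ≤ p, y lies entirely in the leading a-block: y = a^k for some k with 1 ≤ k ≤ p.
Since 1 ≤ k ≤ p, k divides p!; set t = 1 + p!/k. Then xy^t z has p + (p!/k)·k = p + p! copies of a. Now the a-count is p+p! and (b-count)+1 = (p+p!-1)+1 = p+p!, so i ≠ j+1 fails. So xy^t z = a^{p+p!} b^{p+p!-1} ∉ L.
Contradiction. Therefore L is not regular.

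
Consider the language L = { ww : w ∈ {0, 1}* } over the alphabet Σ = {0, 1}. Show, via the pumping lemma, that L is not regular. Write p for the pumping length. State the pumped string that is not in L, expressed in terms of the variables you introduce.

Assume L is regular; let p be its pumping constant.
Take w = 0^p 1^p 0^p 1^p = uu where u = 0^p1^p; then w ∈ L and |w| = 4p ≥ p.
By the pumping lemma, w = xyz with |xy| ≤ p and |y| ≥ 1.
Because |xy| ≤ p and w begins with p copies of 0, we have y = 0^k with 1 ≤ k ≤ p.
Pump with i = 2: xy^2z = 0^{p+k} 1^p 0^p 1^p, of length 4p+k. Suppose this equals vv. The string starts with 0 and ends with 1, so v does too; thus the boundary between the two copies of v is a 1→0 transition. There is exactly one such transition, at position 2p+k, so |v| = 2p+k and |vv| = 4p+2k ≠ 4p+k since k ≥ 1. So xy^2z ∉ L.
This is a contradiction; hence L is not regular.

0^{p+k} 1^p 0^p 1^p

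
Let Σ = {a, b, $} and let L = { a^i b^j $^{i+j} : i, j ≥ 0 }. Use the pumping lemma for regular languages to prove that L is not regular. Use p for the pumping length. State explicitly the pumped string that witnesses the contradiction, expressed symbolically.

Assume L is regular; let p be its pumping constant.
Take w = a^p b^p $^{2p} ∈ L (with i=j=p, i+j=2p), |w| = 4p ≥ p.
The pumping lemma gives a decomposition w = xyz where |xy| ≤ p and y is nonempty.
Since the first p symbols of w are all a's and |xy| ≤ p, y lies entirely in the leading a-block: y = a^k for some k with 1 ≤ k ≤ p.
Consider xy^2z = a^{p+k} b^p $^{2p}. Now the a- and b-counts sum to 2p+k, but the $-count is 2p ≠ 2p+k. So xy^2z ∉ L.
Contradiction. Therefore L is not regular.

a^{p+k} b^p $^{2p}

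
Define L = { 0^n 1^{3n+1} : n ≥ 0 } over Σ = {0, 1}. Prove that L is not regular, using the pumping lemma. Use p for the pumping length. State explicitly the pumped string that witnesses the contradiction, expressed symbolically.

Assume L is regular. Let p be the pumping length given by the pumping lemma.
Take w = 0^p 1^{3p+1}. Then w ∈ L and |w| = 4p+1 ≥ p.
The pumping lemma gives a decomposition w = xyz where |xy| ≤ p and y is nonempty.
Since the first p symbols of w are all 0's and |xy| ≤ p, y lies entirely in the leading 0-block: y = 0^k for some k with 1 ≤ k ≤ p.
Pump with i = 2: xy^2z = 0^{p+k} 1^{3p+1}. For this to lie in L we would need 3p+1 = 3(p+k)+1, which forces k = 0. But k ≥ 1, so xy^2z ∉ L.
This is a contradiction; hence L is not regular.

0^{p+k} 1^{3p+1}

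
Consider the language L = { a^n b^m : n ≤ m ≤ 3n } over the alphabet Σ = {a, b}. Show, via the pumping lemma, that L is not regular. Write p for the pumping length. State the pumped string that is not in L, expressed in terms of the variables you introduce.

a^{p+k} b^p

Suppose for contradiction that L is regular, and let p be the pumping length.
Take w = a^p b^p ∈ L (since p ≤ p ≤ 3p), with |w| = 2p ≥ p.
By the pumping lemma, w = xyz with |xy| ≤ p and |y| > 0.
Because |xy| ≤ p and w begins with p copies of a, we have y = a^k with 1 ≤ k ≤ p.
Pump with i = 2: xy^2z = a^{p+k} b^p. Now n = p+k > p = m, so the condition n ≤ m fails. Thus xy^2z ∉ L.
Contradiction. Therefore L is not regular.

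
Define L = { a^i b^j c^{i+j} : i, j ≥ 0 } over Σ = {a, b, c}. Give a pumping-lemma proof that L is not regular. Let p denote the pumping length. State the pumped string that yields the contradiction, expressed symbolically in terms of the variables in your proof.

a^{p+k} b^p c^{2p}

Assume L is regular; let p be its pumping constant.
Take w = a^p b^p c^{2p} ∈ L (with i=j=p, i+j=2p), |w| = 4p ≥ p.
Write w = xyz as guaranteed by the lemma, with |xy| ≤ p and |y| ≥ 1.
The first p characters of w are a's, so xy (and hence y) consists only of a's. Write y = a^k, 1 ≤ k ≤ p.
Consider xy^2z = a^{p+k} b^p c^{2p}. Now the a- and b-counts sum to 2p+k, but the c-count is 2p ≠ 2p+k. So xy^2z ∉ L.
This is a contradiction; hence L is not regular.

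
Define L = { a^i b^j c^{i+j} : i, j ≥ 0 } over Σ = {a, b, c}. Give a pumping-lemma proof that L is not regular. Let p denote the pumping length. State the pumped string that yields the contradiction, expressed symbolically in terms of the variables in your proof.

a^{p+k} b^p c^{2p}

Suppose for contradiction that L is regular, and let p be the pumping length.
Take w = a^p b^p c^{2p} ∈ L (with i=j=p, i+j=2p), |w| = 4p ≥ p.
Write w = xyz as guaranteed by the lemma, with |xy| ≤ p and |y| ≥ 1.
Since the first p symbols of w are all a's and |xy| ≤ p, y lies entirely in the leading a-block: y = a^k for some k with 1 ≤ k ≤ p.
Consider xy^2z = a^{p+k} b^p c^{2p}. Now the a- and b-counts sum to 2p+k, but the c-count is 2p ≠ 2p+k. So xy^2z ∉ L.
This is a contradiction; hence L is not regular.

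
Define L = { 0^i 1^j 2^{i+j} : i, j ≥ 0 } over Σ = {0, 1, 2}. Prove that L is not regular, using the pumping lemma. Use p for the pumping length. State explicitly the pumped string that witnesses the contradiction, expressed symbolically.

Assume L is regular. Let p be the pumping length given by the pumping lemma.
Take w = 0^p 1^p 2^{2p} ∈ L (with i=j=p, i+j=2p), |w| = 4p ≥ p.
Write w = xyz as guaranteed by the lemma, with |xy| ≤ p and y is nonempty.
The first p characters of w are 0's, so xy (and hence y) consists only of 0's. Write y = 0^k, 1 ≤ k ≤ p.
Consider xy^2z = 0^{p+k} 1^p 2^{2p}. Now the 0- and 1-counts sum to 2p+k, but the 2-count is 2p ≠ 2p+k. So xy^2z ∉ L.
This contradicts the pumping lemma, so L is not regular.

0^{p+k} 1^p 2^{2p}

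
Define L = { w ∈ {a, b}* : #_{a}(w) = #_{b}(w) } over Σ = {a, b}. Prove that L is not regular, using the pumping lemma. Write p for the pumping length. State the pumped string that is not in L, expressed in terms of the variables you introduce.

Toward a contradiction, assume L is regular with pumping length p.
Choose w = a^p b^p ∈ L with |w| = 2p ≥ p.
The pumping lemma gives a decomposition w = xyz where |xy| ≤ p and |y| ≥ 1.
Because |xy| ≤ p and w begins with p copies of a, we have y = a^k with 1 ≤ k ≤ p.
Pump with i = 2: xy^2z = a^{p+k} b^p has p+k occurrences of a but only p of b. Since k ≥ 1 the counts differ, so xy^2z ∉ L.
This is a contradiction; hence L is not regular.

a^{p+k} b^p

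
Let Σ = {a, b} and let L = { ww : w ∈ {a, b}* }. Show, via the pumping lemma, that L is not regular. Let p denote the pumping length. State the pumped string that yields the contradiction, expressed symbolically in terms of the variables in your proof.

a^{p+k} b^p a^p b^p

Suppose for contradiction that L is regular, and let p be the pumping length.
Take w = a^p b^p a^p b^p = uu where u = a^pb^p; then w ∈ L and |w| = 4p ≥ p.
Write w = xyz as guaranteed by the lemma, with |xy| ≤ p and |y| > 0.
Because |xy| ≤ p and w begins with p copies of a, we have y = a^k with 1 ≤ k ≤ p.
Pump with i = 2: xy^2z = a^{p+k} b^p a^p b^p, of length 4p+k. Suppose this equals vv. The string starts with a and ends with b, so v does too; thus the boundary between the two copies of v is a b→a transition. There is exactly one such transition, at position 2p+k, so |v| = 2p+k and |vv| = 4p+2k ≠ 4p+k since k ≥ 1. So xy^2z ∉ L.
This is a contradiction; hence L is not regular.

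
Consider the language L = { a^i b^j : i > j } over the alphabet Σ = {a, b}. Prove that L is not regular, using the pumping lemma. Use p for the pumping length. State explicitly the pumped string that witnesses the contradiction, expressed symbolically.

a^{p+1-k} b^p

Assume L is regular. Let p be the pumping length given by the pumping lemma.
Choose w = a^{p+1} b^p ∈ L, with |w| = 2p+1 ≥ p.
The pumping lemma gives a decomposition w = xyz where |xy| ≤ p and |y| > 0.
The first p characters of w are a's, so xy (and hence y) consists only of a's. Write y = a^k, 1 ≤ k ≤ p.
Consider xy^0z = xz = a^{p+1-k} b^p. Since k ≥ 1, the a-count p+1-k is at most p, so i > j fails; thus xz ∉ L.
This is a contradiction; hence L is not regular.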